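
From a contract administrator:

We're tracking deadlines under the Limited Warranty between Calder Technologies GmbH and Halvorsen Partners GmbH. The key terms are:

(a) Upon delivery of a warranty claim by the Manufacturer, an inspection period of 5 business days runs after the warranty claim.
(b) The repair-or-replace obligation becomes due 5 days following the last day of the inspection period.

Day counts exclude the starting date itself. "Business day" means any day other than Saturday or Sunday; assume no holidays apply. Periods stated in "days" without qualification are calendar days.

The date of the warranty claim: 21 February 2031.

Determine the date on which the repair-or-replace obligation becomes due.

5 March 2031

From Friday, 21 February 2031, 5 business days (Feb 24, Feb 25, Feb 26, Feb 27, Feb 28, skipping weekends) brings us to Friday, 28 February 2031, which is the last day of the inspection period.
The date on which the repair-or-replace obligation becomes due: 28 February 2031 + 5 days = 5 March 2031.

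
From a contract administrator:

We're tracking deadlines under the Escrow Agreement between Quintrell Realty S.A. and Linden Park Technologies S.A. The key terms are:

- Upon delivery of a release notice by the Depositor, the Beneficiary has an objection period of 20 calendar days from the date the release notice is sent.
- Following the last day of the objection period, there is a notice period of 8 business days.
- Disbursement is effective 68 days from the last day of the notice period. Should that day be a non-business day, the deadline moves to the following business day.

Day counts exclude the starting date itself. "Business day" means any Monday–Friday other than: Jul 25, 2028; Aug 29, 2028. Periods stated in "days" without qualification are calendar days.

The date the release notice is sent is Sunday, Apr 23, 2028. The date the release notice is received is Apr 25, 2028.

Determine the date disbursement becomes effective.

Adding 20 calendar days to Apr 23, 2028 gives May 13, 2028, which is the last day of the objection period.
From Saturday, May 13, 2028, 8 business days (May 15, May 16, May 17, May 18, May 19, May 22, May 23, May 24, skipping weekends) brings us to Wednesday, May 24, 2028, which is the last day of the notice period.
Adding 68 calendar days to May 24, 2028 gives Jul 31, 2028, which is the date disbursement becomes effective. Jul 31, 2028 is a Monday and is not a listed holiday, so no roll-forward applies.

Jul 31, 2028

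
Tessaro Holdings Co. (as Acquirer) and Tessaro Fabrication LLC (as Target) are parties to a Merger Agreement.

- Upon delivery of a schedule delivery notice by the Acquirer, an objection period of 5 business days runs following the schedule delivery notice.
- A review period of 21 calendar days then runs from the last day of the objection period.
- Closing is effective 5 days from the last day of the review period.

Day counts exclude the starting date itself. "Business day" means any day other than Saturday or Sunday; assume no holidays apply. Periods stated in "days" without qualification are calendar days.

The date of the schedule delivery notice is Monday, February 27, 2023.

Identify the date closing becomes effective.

April 1, 2023

The last day of the objection period: 5 business days after Monday, February 27, 2023, skipping weekends — Feb 28, Mar 1, Mar 2, Mar 3, Mar 6 — lands on Monday, March 6, 2023.
Adding 21 calendar days to March 6, 2023 gives March 27, 2023, which is the last day of the review period.
Adding 5 calendar days to March 27, 2023 gives April 1, 2023, which is the date closing becomes effective.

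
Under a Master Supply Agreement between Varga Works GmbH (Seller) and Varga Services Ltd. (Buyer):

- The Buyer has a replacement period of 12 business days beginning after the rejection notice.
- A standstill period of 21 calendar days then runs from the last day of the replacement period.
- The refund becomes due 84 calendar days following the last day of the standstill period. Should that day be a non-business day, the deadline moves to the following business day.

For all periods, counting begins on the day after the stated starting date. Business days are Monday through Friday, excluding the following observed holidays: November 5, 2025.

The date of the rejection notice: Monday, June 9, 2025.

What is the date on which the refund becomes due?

October 8, 2025

From Monday, June 9, 2025, 12 business days (Jun 10, Jun 11, Jun 12, Jun 13, …, Jun 23, Jun 24, Jun 25, skipping weekends) brings us to Wednesday, June 25, 2025, which is the last day of the replacement period.
The last day of the standstill period: 21 calendar days after June 25, 2025 is July 16, 2025.
The date on which the refund becomes due: 84 calendar days after July 16, 2025 is October 8, 2025. October 8, 2025 is a Wednesday and is not a listed holiday, so no roll-forward applies.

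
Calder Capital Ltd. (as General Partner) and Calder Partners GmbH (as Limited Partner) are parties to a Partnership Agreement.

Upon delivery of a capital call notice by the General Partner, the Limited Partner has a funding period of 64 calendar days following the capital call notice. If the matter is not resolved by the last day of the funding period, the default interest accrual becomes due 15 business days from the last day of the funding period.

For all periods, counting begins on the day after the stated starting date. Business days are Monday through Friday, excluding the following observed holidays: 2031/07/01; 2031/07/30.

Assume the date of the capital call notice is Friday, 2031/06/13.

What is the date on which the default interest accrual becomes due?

2031/09/05

Adding 64 calendar days to 2031/06/13 gives 2031/08/16, which is the last day of the funding period.
The date on which the default interest accrual becomes due: 15 business days after Saturday, 2031/08/16, skipping weekends — Aug 18, Aug 19, Aug 20, Aug 21, …, Sep 3, Sep 4, Sep 5 — lands on Friday, 2031/09/05.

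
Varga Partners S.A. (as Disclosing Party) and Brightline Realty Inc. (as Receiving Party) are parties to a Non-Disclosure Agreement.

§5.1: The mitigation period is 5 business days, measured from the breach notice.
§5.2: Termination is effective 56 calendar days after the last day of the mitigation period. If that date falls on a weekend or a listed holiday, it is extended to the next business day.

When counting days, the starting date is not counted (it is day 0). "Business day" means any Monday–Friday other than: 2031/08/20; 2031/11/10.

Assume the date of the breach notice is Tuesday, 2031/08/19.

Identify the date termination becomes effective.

2031/10/22

The last day of the mitigation period: 5 business days after Tuesday, 2031/08/19, skipping weekends and the listed holiday on Aug 20 — Aug 21, Aug 22, Aug 25, Aug 26, Aug 27 — lands on Wednesday, 2031/08/27.
Adding 56 calendar days to 2031/08/27 gives 2031/10/22, which is the date termination becomes effective. 2031/10/22 is a Wednesday and is not a listed holiday, so no roll-forward applies.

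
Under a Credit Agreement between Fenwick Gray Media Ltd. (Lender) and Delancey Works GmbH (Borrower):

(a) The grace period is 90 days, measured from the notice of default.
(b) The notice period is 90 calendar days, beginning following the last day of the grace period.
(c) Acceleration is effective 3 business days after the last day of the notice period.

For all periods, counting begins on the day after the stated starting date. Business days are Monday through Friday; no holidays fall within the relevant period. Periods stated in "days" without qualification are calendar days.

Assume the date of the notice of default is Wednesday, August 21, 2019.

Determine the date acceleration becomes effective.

Adding 90 calendar days to August 21, 2019 gives November 19, 2019, which is the last day of the grace period.
The last day of the notice period: 90 calendar days after November 19, 2019 is February 17, 2020.
The date acceleration becomes effective: 3 business days after Monday, February 17, 2020, skipping weekends — Feb 18, Feb 19, Feb 20 — lands on Thursday, February 20, 2020.

February 20, 2020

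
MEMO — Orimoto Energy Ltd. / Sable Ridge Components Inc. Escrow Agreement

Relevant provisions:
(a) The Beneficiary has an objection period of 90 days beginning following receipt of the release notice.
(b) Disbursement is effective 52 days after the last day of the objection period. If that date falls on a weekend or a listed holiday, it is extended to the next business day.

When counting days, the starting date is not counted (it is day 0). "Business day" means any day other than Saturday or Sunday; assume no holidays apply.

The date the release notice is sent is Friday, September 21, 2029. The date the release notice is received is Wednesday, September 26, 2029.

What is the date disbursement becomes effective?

Adding 90 calendar days to September 26, 2029 gives December 25, 2029, which is the last day of the objection period.
The date disbursement becomes effective: 52 calendar days after December 25, 2029 is February 15, 2030. February 15, 2030 is a Friday, so no roll-forward applies.

February 15, 2030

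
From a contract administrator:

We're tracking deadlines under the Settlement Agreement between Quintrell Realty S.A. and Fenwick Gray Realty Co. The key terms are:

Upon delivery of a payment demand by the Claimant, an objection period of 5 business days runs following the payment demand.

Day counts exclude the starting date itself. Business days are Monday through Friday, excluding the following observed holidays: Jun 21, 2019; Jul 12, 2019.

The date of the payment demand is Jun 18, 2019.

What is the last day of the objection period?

From Tuesday, Jun 18, 2019, 5 business days (Jun 19, Jun 20, Jun 24, Jun 25, Jun 26, skipping weekends and the listed holiday on Jun 21) brings us to Wednesday, Jun 26, 2019, which is the last day of the objection period.

Jun 26, 2019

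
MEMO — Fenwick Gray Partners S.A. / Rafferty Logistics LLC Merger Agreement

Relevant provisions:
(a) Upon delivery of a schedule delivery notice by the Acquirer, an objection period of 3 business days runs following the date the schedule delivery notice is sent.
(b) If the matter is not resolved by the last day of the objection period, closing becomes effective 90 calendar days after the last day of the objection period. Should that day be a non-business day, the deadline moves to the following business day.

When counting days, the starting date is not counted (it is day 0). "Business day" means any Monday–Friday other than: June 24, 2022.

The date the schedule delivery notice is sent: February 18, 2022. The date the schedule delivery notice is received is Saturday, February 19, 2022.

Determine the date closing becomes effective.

The last day of the objection period: 3 business days after Friday, February 18, 2022, skipping weekends — Feb 21, Feb 22, Feb 23 — lands on Wednesday, February 23, 2022.
The date closing becomes effective: 90 calendar days after February 23, 2022 is May 24, 2022. May 24, 2022 is a Tuesday and is not a listed holiday, so no roll-forward applies.

May 24, 2022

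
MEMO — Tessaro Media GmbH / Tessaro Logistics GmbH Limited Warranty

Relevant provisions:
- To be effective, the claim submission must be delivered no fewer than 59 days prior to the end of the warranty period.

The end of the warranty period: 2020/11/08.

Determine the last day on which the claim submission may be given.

2020/09/10

Counting back 59 calendar days from 2020/11/08 gives 2020/09/10.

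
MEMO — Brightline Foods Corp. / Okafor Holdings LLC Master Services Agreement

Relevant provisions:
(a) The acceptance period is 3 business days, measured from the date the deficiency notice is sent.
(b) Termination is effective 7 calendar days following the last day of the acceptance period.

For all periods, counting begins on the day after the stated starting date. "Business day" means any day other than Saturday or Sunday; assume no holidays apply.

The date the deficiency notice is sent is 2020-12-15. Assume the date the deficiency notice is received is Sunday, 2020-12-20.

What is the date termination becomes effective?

2020-12-25

The last day of the acceptance period: counting 3 business days from Tuesday, 2020-12-15 (Dec 16, Dec 17, Dec 18, skipping weekends) reaches Friday, 2020-12-18.
Adding 7 calendar days to 2020-12-18 gives 2020-12-25, which is the date termination becomes effective.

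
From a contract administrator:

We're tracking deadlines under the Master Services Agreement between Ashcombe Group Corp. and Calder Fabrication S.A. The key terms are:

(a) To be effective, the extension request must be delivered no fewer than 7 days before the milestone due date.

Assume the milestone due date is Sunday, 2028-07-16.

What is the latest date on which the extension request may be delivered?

Counting back 7 calendar days from 2028-07-16 gives 2028-07-09.

2028-07-09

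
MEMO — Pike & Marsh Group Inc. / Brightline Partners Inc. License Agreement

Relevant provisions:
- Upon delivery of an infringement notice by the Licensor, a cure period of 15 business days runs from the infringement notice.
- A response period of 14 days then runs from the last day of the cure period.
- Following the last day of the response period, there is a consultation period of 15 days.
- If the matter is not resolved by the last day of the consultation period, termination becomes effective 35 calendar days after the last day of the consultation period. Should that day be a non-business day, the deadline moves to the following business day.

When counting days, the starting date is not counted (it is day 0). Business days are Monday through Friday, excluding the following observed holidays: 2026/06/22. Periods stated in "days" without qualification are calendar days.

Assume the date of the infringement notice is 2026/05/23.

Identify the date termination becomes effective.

The last day of the cure period: counting 15 business days from Saturday, 2026/05/23 (May 25, May 26, May 27, May 28, …, Jun 10, Jun 11, Jun 12, skipping weekends) reaches Friday, 2026/06/12.
The last day of the response period: 14 calendar days after 2026/06/12 is 2026/06/26.
Adding 15 calendar days to 2026/06/26 gives 2026/07/11, which is the last day of the consultation period.
Adding 35 calendar days to 2026/07/11 gives 2026/08/15, which is the date termination becomes effective. That falls on a Saturday, so it rolls to the next business day, Monday, 2026/08/17.

2026/08/17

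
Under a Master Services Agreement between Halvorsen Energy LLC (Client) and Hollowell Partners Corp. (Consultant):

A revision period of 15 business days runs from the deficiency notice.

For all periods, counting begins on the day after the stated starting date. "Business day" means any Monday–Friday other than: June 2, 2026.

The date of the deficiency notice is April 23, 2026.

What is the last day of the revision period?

May 14, 2026

From Thursday, April 23, 2026, 15 business days (Apr 24, Apr 27, Apr 28, Apr 29, …, May 12, May 13, May 14, skipping weekends) brings us to Thursday, May 14, 2026, which is the last day of the revision period.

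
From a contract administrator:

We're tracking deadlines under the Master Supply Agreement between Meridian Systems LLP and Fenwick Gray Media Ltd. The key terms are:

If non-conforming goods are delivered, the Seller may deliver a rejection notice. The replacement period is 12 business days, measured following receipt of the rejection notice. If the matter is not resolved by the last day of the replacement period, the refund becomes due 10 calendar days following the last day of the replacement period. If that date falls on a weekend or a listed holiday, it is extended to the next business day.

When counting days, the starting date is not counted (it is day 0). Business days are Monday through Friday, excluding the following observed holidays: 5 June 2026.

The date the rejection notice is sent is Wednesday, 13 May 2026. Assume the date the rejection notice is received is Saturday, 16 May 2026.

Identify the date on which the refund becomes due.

12 June 2026

The last day of the replacement period: 12 business days after Saturday, 16 May 2026, skipping weekends — May 18, May 19, May 20, May 21, …, May 29, Jun 1, Jun 2 — lands on Tuesday, 2 June 2026.
Adding 10 calendar days to 2 June 2026 gives 12 June 2026, which is the date on which the refund becomes due. 12 June 2026 is a Friday and is not a listed holiday, so no roll-forward applies.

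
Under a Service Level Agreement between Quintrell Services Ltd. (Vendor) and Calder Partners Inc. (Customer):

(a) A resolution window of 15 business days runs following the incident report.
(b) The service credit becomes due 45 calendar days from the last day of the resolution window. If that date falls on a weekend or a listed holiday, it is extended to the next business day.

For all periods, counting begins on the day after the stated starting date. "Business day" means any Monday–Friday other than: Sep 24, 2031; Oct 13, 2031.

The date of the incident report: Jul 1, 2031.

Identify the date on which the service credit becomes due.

The last day of the resolution window: counting 15 business days from Tuesday, Jul 1, 2031 (Jul 2, Jul 3, Jul 4, Jul 7, …, Jul 18, Jul 21, Jul 22, skipping weekends) reaches Tuesday, Jul 22, 2031.
The date on which the service credit becomes due: Jul 22, 2031 + 45 days = Sep 5, 2031. Sep 5, 2031 is a Friday and is not a listed holiday, so no roll-forward applies.

Sep 5, 2031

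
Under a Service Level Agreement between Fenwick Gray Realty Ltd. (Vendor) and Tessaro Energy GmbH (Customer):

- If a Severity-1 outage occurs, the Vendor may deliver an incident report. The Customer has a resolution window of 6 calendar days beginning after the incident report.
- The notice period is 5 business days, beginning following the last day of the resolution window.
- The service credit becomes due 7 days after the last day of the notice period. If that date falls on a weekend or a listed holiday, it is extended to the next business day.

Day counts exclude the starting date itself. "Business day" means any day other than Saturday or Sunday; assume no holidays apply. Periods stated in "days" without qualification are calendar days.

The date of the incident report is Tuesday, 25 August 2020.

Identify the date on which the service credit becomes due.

14 September 2020

The last day of the resolution window: 6 calendar days after 25 August 2020 is 31 August 2020.
From Monday, 31 August 2020, 5 business days (Sep 1, Sep 2, Sep 3, Sep 4, Sep 7, skipping weekends) brings us to Monday, 7 September 2020, which is the last day of the notice period.
The date on which the service credit becomes due: 7 September 2020 + 7 days = 14 September 2020. 14 September 2020 is a Monday, so no roll-forward applies.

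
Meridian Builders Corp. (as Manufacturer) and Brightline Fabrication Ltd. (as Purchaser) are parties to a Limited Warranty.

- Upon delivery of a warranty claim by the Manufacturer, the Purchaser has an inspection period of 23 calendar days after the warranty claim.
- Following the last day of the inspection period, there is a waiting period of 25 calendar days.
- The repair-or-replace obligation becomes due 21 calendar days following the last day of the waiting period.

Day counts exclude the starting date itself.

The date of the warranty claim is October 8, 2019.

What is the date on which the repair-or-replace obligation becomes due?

December 16, 2019

The last day of the inspection period: October 8, 2019 + 23 days = October 31, 2019.
Adding 25 calendar days to October 31, 2019 gives November 25, 2019, which is the last day of the waiting period.
Adding 21 calendar days to November 25, 2019 gives December 16, 2019, which is the date on which the repair-or-replace obligation becomes due.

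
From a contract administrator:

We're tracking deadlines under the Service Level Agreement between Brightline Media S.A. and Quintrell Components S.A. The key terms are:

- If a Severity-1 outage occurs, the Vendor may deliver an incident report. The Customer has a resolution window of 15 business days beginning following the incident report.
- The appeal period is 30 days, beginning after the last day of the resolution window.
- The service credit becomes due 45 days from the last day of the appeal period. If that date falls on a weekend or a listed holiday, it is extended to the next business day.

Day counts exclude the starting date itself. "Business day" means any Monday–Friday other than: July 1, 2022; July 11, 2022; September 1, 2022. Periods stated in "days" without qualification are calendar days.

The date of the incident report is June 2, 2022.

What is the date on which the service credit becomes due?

September 6, 2022

The last day of the resolution window: counting 15 business days from Thursday, June 2, 2022 (Jun 3, Jun 6, Jun 7, Jun 8, …, Jun 21, Jun 22, Jun 23, skipping weekends) reaches Thursday, June 23, 2022.
The last day of the appeal period: 30 calendar days after June 23, 2022 is July 23, 2022.
Adding 45 calendar days to July 23, 2022 gives September 6, 2022, which is the date on which the service credit becomes due. September 6, 2022 is a Tuesday and is not a listed holiday, so no roll-forward applies.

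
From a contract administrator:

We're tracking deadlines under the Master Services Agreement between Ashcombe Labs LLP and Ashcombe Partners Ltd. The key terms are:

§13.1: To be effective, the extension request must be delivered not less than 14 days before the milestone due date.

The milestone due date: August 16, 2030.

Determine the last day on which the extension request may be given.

Counting back 14 calendar days from August 16, 2030 gives August 2, 2030.

August 2, 2030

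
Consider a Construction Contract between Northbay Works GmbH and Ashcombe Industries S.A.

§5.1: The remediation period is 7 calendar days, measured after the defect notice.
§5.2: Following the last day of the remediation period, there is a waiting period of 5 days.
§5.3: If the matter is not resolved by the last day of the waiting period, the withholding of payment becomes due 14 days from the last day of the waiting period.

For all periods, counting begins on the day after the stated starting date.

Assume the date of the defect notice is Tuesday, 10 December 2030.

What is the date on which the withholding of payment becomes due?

Adding 7 calendar days to 10 December 2030 gives 17 December 2030, which is the last day of the remediation period.
The last day of the waiting period: 5 calendar days after 17 December 2030 is 22 December 2030.
The date on which the withholding of payment becomes due: 14 calendar days after 22 December 2030 is 5 January 2031.

5 January 2031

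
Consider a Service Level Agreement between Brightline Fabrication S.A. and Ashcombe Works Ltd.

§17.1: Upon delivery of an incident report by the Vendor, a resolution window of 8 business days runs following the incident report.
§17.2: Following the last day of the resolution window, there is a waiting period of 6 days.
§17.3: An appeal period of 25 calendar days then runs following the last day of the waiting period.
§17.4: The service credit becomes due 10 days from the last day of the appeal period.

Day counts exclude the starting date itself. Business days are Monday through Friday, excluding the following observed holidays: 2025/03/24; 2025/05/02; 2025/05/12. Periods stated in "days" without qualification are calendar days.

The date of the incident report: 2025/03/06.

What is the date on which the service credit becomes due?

2025/04/28

The last day of the resolution window: 8 business days after Thursday, 2025/03/06, skipping weekends — Mar 7, Mar 10, Mar 11, Mar 12, Mar 13, Mar 14, Mar 17, Mar 18 — lands on Tuesday, 2025/03/18.
The last day of the waiting period: 2025/03/18 + 6 days = 2025/03/24.
Adding 25 calendar days to 2025/03/24 gives 2025/04/18, which is the last day of the appeal period.
The date on which the service credit becomes due: 10 calendar days after 2025/04/18 is 2025/04/28.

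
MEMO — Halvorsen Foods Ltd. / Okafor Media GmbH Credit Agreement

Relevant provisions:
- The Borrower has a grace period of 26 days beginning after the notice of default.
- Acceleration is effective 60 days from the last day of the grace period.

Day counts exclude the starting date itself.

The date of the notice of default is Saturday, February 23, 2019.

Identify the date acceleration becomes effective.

May 20, 2019

The last day of the grace period: February 23, 2019 + 26 days = March 21, 2019.
The date acceleration becomes effective: 60 calendar days after March 21, 2019 is May 20, 2019.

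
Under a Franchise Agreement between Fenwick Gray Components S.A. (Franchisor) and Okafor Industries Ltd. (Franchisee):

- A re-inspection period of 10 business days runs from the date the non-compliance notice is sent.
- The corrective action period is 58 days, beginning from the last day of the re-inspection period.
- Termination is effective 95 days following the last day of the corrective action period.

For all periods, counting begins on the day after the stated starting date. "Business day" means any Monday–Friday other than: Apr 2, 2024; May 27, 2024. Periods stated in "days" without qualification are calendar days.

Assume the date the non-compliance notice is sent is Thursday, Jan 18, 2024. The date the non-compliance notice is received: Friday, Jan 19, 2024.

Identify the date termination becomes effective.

Jul 3, 2024

The last day of the re-inspection period: 10 business days after Thursday, Jan 18, 2024, skipping weekends — Jan 19, Jan 22, Jan 23, Jan 24, Jan 25, Jan 26, Jan 29, Jan 30, Jan 31, Feb 1 — lands on Thursday, Feb 1, 2024.
The last day of the corrective action period: 58 calendar days after Feb 1, 2024 is Mar 30, 2024.
The date termination becomes effective: 95 calendar days after Mar 30, 2024 is Jul 3, 2024.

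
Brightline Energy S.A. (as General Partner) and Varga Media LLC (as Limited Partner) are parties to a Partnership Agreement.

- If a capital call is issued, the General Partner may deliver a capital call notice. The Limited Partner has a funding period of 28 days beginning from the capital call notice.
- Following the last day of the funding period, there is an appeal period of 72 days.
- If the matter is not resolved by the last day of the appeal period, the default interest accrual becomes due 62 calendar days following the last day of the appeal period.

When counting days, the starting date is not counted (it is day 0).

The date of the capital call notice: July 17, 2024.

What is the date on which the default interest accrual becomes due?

December 26, 2024

Adding 28 calendar days to July 17, 2024 gives August 14, 2024, which is the last day of the funding period.
The last day of the appeal period: 72 calendar days after August 14, 2024 is October 25, 2024.
Adding 62 calendar days to October 25, 2024 gives December 26, 2024, which is the date on which the default interest accrual becomes due.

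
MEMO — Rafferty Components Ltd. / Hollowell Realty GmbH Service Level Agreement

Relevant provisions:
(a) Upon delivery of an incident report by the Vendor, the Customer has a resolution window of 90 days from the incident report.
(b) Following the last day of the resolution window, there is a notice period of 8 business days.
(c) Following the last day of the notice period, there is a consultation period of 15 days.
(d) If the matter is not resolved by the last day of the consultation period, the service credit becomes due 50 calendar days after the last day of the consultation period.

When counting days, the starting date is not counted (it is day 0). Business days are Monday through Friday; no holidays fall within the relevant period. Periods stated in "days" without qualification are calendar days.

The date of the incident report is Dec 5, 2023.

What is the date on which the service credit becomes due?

The last day of the resolution window: 90 calendar days after Dec 5, 2023 is Mar 4, 2024.
The last day of the notice period: 8 business days after Monday, Mar 4, 2024, skipping weekends — Mar 5, Mar 6, Mar 7, Mar 8, Mar 11, Mar 12, Mar 13, Mar 14 — lands on Thursday, Mar 14, 2024.
The last day of the consultation period: 15 calendar days after Mar 14, 2024 is Mar 29, 2024.
Adding 50 calendar days to Mar 29, 2024 gives May 18, 2024, which is the date on which the service credit becomes due.

May 18, 2024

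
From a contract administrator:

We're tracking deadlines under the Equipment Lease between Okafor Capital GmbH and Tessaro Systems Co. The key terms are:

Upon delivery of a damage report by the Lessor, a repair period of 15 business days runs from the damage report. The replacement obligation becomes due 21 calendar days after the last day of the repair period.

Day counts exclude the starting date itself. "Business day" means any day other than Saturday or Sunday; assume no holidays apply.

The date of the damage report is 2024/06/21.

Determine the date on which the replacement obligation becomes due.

2024/08/02

The last day of the repair period: 15 business days after Friday, 2024/06/21, skipping weekends — Jun 24, Jun 25, Jun 26, Jun 27, …, Jul 10, Jul 11, Jul 12 — lands on Friday, 2024/07/12.
The date on which the replacement obligation becomes due: 2024/07/12 + 21 days = 2024/08/02.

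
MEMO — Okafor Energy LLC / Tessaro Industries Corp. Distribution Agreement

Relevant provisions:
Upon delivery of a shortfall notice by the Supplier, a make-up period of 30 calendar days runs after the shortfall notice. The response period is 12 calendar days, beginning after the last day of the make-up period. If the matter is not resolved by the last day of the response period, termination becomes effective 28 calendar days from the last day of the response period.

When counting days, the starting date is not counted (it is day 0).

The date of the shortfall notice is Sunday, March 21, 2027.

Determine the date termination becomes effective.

Adding 30 calendar days to March 21, 2027 gives April 20, 2027, which is the last day of the make-up period.
Adding 12 calendar days to April 20, 2027 gives May 2, 2027, which is the last day of the response period.
Adding 28 calendar days to May 2, 2027 gives May 30, 2027, which is the date termination becomes effective.

May 30, 2027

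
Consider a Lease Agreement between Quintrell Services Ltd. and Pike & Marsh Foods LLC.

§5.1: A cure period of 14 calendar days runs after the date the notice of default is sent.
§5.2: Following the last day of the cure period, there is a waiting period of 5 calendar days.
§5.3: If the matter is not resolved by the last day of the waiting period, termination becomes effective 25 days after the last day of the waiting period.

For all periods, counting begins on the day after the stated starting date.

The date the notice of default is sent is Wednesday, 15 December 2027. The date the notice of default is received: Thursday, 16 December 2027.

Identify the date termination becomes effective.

28 January 2028

Adding 14 calendar days to 15 December 2027 gives 29 December 2027, which is the last day of the cure period.
The last day of the waiting period: 5 calendar days after 29 December 2027 is 3 January 2028.
The date termination becomes effective: 25 calendar days after 3 January 2028 is 28 January 2028.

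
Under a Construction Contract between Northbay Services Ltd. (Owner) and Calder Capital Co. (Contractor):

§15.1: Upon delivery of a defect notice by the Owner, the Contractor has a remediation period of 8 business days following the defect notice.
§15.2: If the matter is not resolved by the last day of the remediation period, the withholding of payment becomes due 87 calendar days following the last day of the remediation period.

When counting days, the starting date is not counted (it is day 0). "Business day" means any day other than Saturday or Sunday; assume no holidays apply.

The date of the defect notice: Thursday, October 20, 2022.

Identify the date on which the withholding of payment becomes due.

From Thursday, October 20, 2022, 8 business days (Oct 21, Oct 24, Oct 25, Oct 26, Oct 27, Oct 28, Oct 31, Nov 1, skipping weekends) brings us to Tuesday, November 1, 2022, which is the last day of the remediation period.
Adding 87 calendar days to November 1, 2022 gives January 27, 2023, which is the date on which the withholding of payment becomes due.

January 27, 2023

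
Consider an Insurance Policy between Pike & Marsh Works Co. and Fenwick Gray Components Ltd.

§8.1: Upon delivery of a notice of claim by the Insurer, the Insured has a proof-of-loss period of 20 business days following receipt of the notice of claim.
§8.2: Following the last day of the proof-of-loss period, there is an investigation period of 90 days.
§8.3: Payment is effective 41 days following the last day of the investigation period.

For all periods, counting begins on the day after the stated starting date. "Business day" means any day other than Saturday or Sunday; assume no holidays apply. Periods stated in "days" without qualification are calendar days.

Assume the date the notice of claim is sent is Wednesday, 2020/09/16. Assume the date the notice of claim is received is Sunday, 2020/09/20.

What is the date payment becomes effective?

2021/02/24

The last day of the proof-of-loss period: 20 business days after Sunday, 2020/09/20, skipping weekends — Sep 21, Sep 22, Sep 23, Sep 24, …, Oct 14, Oct 15, Oct 16 — lands on Friday, 2020/10/16.
The last day of the investigation period: 90 calendar days after 2020/10/16 is 2021/01/14.
Adding 41 calendar days to 2021/01/14 gives 2021/02/24, which is the date payment becomes effective.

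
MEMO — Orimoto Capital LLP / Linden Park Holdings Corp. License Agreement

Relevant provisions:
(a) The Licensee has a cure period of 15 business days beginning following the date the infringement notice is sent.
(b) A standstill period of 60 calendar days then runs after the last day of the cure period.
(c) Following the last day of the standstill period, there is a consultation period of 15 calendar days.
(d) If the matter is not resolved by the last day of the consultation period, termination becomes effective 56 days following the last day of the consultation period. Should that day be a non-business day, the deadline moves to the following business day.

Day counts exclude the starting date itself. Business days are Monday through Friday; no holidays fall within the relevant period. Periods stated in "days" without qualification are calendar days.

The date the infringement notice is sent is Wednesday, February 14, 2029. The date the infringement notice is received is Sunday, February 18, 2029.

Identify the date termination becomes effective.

July 16, 2029

The last day of the cure period: 15 business days after Wednesday, February 14, 2029, skipping weekends — Feb 15, Feb 16, Feb 19, Feb 20, …, Mar 5, Mar 6, Mar 7 — lands on Wednesday, March 7, 2029.
The last day of the standstill period: 60 calendar days after March 7, 2029 is May 6, 2029.
Adding 15 calendar days to May 6, 2029 gives May 21, 2029, which is the last day of the consultation period.
The date termination becomes effective: May 21, 2029 + 56 days = July 16, 2029. July 16, 2029 is a Monday, so no roll-forward applies.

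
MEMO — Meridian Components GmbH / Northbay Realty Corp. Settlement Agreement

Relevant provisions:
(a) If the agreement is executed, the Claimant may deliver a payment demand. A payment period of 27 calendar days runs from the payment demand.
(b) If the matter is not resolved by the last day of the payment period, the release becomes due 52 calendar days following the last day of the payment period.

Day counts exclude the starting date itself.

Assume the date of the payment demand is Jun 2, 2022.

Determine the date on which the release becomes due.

Aug 20, 2022

Adding 27 calendar days to Jun 2, 2022 gives Jun 29, 2022, which is the last day of the payment period.
The date on which the release becomes due: 52 calendar days after Jun 29, 2022 is Aug 20, 2022.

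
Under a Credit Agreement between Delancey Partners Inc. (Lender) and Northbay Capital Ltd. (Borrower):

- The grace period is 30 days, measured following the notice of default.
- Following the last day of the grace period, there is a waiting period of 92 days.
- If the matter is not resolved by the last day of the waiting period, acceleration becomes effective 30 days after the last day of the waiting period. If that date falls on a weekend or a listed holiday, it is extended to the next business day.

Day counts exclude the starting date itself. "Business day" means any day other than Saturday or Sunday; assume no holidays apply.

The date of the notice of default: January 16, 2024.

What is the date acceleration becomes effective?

The last day of the grace period: January 16, 2024 + 30 days = February 15, 2024.
The last day of the waiting period: February 15, 2024 + 92 days = May 17, 2024.
Adding 30 calendar days to May 17, 2024 gives June 16, 2024, which is the date acceleration becomes effective. That falls on a Sunday, so it rolls to the next business day, Monday, June 17, 2024.

June 17, 2024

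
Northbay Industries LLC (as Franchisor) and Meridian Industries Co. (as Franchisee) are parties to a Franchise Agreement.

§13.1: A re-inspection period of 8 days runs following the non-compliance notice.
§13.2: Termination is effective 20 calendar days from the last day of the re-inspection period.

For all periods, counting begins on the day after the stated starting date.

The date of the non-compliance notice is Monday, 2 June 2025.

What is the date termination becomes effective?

Adding 8 calendar days to 2 June 2025 gives 10 June 2025, which is the last day of the re-inspection period.
The date termination becomes effective: 10 June 2025 + 20 days = 30 June 2025.

30 June 2025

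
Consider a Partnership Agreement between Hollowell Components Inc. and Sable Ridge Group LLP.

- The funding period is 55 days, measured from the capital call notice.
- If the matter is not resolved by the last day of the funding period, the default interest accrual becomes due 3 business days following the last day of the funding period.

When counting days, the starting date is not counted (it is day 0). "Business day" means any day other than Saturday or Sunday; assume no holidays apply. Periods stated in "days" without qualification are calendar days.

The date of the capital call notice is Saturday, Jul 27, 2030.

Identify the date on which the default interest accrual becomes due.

Adding 55 calendar days to Jul 27, 2030 gives Sep 20, 2030, which is the last day of the funding period.
The date on which the default interest accrual becomes due: 3 business days after Friday, Sep 20, 2030, skipping weekends — Sep 23, Sep 24, Sep 25 — lands on Wednesday, Sep 25, 2030.

Sep 25, 2030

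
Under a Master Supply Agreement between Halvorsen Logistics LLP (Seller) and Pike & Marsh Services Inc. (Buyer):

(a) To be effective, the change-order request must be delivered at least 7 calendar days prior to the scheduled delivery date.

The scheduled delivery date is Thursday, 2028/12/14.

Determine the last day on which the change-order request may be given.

2028/12/07

Counting back 7 calendar days from 2028/12/14 gives 2028/12/07.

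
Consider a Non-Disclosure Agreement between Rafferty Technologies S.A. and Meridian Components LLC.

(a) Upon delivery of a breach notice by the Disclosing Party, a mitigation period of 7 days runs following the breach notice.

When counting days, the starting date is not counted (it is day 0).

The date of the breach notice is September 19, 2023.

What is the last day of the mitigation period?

September 26, 2023

Adding 7 calendar days to September 19, 2023 gives September 26, 2023, which is the last day of the mitigation period.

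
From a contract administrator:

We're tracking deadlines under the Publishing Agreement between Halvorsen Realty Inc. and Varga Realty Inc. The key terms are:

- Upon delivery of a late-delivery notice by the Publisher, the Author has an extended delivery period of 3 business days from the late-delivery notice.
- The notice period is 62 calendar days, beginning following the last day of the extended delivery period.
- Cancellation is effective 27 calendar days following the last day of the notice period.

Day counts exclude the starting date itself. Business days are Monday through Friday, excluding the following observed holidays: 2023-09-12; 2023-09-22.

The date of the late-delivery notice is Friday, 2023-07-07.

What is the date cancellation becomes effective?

2023-10-09

From Friday, 2023-07-07, 3 business days (Jul 10, Jul 11, Jul 12, skipping weekends) brings us to Wednesday, 2023-07-12, which is the last day of the extended delivery period.
The last day of the notice period: 62 calendar days after 2023-07-12 is 2023-09-12.
The date cancellation becomes effective: 2023-09-12 + 27 days = 2023-10-09.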